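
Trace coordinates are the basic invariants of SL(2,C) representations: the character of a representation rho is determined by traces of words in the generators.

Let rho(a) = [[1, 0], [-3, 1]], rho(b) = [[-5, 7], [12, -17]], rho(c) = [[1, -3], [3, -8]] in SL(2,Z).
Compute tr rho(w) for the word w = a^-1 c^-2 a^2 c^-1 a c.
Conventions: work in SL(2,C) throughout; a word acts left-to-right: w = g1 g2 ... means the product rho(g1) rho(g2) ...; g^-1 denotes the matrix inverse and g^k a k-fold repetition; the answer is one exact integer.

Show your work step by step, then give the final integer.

14429

rho(a^-1) = [[1, 0], [3, 1]]
... * rho(c^-1) = [[-8, 3], [-3, 1]]  ->  [[-8, 3], [-27, 10]]
... * rho(c^-1) = [[-8, 3], [-3, 1]]  ->  [[55, -21], [186, -71]]
... * rho(a) = [[1, 0], [-3, 1]]  ->  [[118, -21], [399, -71]]
... * rho(a) = [[1, 0], [-3, 1]]  ->  [[181, -21], [612, -71]]
... * rho(c^-1) = [[-8, 3], [-3, 1]]  ->  [[-1385, 522], [-4683, 1765]]
... * rho(a) = [[1, 0], [-3, 1]]  ->  [[-2951, 522], [-9978, 1765]]
... * rho(c) = [[1, -3], [3, -8]]  ->  [[-1385, 4677], [-4683, 15814]]
tr = -1385 + 15814 = 14429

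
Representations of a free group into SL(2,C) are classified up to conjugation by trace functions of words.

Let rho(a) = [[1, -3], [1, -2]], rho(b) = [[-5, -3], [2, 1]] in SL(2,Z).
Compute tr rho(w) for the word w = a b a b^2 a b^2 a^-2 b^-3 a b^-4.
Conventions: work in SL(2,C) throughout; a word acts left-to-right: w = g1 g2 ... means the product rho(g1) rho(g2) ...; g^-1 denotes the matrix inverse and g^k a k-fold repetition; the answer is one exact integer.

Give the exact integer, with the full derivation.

rho(a) = [[1, -3], [1, -2]]
... * rho(b) = [[-5, -3], [2, 1]]  ->  [[-11, -6], [-9, -5]]
... * rho(a) = [[1, -3], [1, -2]]  ->  [[-17, 45], [-14, 37]]
... * rho(b) = [[-5, -3], [2, 1]]  ->  [[175, 96], [144, 79]]
... * rho(b) = [[-5, -3], [2, 1]]  ->  [[-683, -429], [-562, -353]]
... * rho(a) = [[1, -3], [1, -2]]  ->  [[-1112, 2907], [-915, 2392]]
... * rho(b) = [[-5, -3], [2, 1]]  ->  [[11374, 6243], [9359, 5137]]
... * rho(b) = [[-5, -3], [2, 1]]  ->  [[-44384, -27879], [-36521, -22940]]
... * rho(a^-1) = [[-2, 3], [-1, 1]]  ->  [[116647, -161031], [95982, -132503]]
... * rho(a^-1) = [[-2, 3], [-1, 1]]  ->  [[-72263, 188910], [-59461, 155443]]
... * rho(b^-1) = [[1, 3], [-2, -5]]  ->  [[-450083, -1161339], [-370347, -955598]]
... * rho(b^-1) = [[1, 3], [-2, -5]]  ->  [[1872595, 4456446], [1540849, 3666949]]
... * rho(b^-1) = [[1, 3], [-2, -5]]  ->  [[-7040297, -16664445], [-5793049, -13712198]]
... * rho(a) = [[1, -3], [1, -2]]  ->  [[-23704742, 54449781], [-19505247, 44803543]]
... * rho(b^-1) = [[1, 3], [-2, -5]]  ->  [[-132604304, -343363131], [-109112333, -282533456]]
... * rho(b^-1) = [[1, 3], [-2, -5]]  ->  [[554121958, 1319002743], [455954579, 1085330281]]
... * rho(b^-1) = [[1, 3], [-2, -5]]  ->  [[-2083883528, -4932647841], [-1714705983, -4058787668]]
... * rho(b^-1) = [[1, 3], [-2, -5]]  ->  [[7781412154, 18411588621], [6402869353, 15149820391]]
tr = 7781412154 + 15149820391 = 22931232545

22931232545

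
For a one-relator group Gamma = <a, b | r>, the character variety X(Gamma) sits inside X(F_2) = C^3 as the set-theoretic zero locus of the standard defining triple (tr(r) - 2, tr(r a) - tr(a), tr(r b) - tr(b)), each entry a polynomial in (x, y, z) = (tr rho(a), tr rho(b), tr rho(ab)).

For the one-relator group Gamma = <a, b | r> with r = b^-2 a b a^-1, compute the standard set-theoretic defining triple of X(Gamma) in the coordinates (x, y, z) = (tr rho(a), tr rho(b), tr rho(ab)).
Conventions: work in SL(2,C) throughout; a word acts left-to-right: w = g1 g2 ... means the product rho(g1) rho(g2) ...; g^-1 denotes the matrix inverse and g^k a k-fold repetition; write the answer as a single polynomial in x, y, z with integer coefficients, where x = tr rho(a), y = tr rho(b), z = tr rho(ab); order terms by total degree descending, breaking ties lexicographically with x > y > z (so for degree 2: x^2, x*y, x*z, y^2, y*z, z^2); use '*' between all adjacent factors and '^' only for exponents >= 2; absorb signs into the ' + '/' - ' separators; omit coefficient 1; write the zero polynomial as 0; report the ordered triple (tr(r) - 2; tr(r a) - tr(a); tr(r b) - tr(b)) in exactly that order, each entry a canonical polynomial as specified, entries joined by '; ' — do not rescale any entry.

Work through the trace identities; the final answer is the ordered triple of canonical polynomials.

reduce: trace(b^-1 a) = trace(a)*trace(b) - trace(a b) = x*y - z
reduce: trace(a b a) = trace(a)*trace(b a) - trace(b) = x*z - y
reduce: trace(a b a b) = trace(a b)*trace(a b) - trace(1)   [split at repeated a] = z^2 - 2
so trace(a b a b^-1) = trace(a b a)*trace(b) - trace(a b a b) = x*y*z - y^2 - z^2 + 2
trace(b^-2 a b a) = trace(a b a b^-1)*trace(b) - trace(a b a) = x*y^2*z - y^3 - y*z^2 - x*z + 3*y
trace(b^-2 a b a^-1) = trace(b^-2 a b)*trace(a) - trace(b^-2 a b a) = -x*y^2*z + x^2*y + y^3 + y*z^2 - 3*y
trace(b^-1 a b a^-1) = trace(b^-1 a b)*trace(a) - trace(b^-1 a b a)  (eliminate a^-1) = -x*y*z + x^2 + y^2 + z^2 - 2
assemble the triple (trace(r) - 2; trace(r a) - x; trace(r b) - y)

-x*y^2*z + x^2*y + y^3 + y*z^2 - 3*y - 2; x*y - x - z; -x*y*z + x^2 + y^2 + z^2 - y - 2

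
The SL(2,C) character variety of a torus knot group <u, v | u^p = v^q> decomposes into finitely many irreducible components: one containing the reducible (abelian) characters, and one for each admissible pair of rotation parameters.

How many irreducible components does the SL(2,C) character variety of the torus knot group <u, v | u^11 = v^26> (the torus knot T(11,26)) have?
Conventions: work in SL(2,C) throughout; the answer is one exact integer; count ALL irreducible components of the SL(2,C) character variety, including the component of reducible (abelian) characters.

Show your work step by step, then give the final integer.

126

Gamma = < u, v | u^11 = v^26 > (torus knot T(11,26)); the central element u^11 = v^26 acts as +I or -I in any irreducible SL(2,C) representation.
This locks tr(u) to 2*cos(pi*alpha/11), alpha in 1..10, and tr(v) to 2*cos(pi*beta/26), beta in 1..25, on each component of irreducible characters.
u^11 = (-1)^alpha I and v^26 = (-1)^beta I must agree, so alpha and beta have equal parity.
Enumerate parity-matched pairs: 5*13 odd-odd plus 5*12 even-even gives 125.
That is 125 components of irreducible characters, and with the reducible (abelian) component the total is 126.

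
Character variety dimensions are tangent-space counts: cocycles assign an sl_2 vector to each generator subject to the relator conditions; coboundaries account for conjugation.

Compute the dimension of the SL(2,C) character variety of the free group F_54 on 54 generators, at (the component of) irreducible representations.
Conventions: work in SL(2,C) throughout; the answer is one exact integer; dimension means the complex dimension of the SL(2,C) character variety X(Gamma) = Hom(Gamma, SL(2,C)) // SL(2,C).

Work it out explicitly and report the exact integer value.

159

Here Gamma is free of rank 54 — no relator constrains a cocycle.
So Z^1 = (sl_2)^54 in full: dim Z^1 = 162.
Irreducibility makes the coboundary map sl_2 -> Z^1 injective (trivial centralizer), so dim B^1 = 3.
dim X = dim H^1 = dim Z^1 - dim B^1 = 162 - 3 = 159.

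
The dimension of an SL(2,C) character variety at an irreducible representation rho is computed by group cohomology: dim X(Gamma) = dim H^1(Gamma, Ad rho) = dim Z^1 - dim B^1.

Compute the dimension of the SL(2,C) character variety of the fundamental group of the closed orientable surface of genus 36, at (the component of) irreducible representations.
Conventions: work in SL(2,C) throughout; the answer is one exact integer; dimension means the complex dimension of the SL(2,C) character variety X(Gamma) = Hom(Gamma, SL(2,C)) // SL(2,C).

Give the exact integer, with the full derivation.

The genus-36 surface group: 2g = 72 generators, one relator prod [a_i, b_i].
A cocycle assigns one sl_2 vector per generator subject to the relator condition d_2(z) = 0: dim of the unconstrained space is 3*2g = 216.
At an irreducible rho, H^2 = coker(d_2) vanishes (Poincare duality: H^2 is dual to H^0 = invariants = 0), so d_2 is surjective onto sl_2 and dim Z^1 = 216 - 3 = 213.
As always at irreducible rho, dim B^1 = 3.
dim H^1 = 213 - 3 = 210 = dim X.

210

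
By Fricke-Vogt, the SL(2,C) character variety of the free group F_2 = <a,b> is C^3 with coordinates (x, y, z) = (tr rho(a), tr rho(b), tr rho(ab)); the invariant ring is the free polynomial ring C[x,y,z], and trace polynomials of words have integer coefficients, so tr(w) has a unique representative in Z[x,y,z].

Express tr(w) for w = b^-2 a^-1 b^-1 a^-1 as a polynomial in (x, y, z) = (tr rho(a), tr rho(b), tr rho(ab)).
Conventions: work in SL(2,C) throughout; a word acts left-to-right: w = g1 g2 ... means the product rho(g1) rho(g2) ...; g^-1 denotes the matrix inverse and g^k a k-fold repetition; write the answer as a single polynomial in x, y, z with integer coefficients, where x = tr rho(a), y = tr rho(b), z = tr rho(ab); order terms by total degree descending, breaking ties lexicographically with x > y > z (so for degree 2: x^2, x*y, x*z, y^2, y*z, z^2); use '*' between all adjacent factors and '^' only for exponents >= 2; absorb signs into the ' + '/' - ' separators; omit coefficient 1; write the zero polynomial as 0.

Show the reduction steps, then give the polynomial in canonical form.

y*z^2 - x*z - y

apply: trace(a^-1) = trace(a) = x
use: trace(a^-1 b) = trace(b)*trace(a) - trace(b a)   [inverse elimination on a] = x*y - z
use: trace(b^-1 a^-1) = trace(a^-1)*trace(b) - trace(a^-1 b)   [inverse elimination on b] = z
apply: trace(a^-1 b^-1 a^-1) = trace(b^-1 a^-1)*trace(a) - trace(b^-1)   [inverse elimination on a] = x*z - y
trace(a^-1 b a^-1) = trace(a^-1 b)*trace(a) - trace(a^-1 b a)   [inverse elimination on a] = x^2*y - x*z - y
trace(b^2) = trace(b)*trace(b) - trace(1)   [square of b] = y^2 - 2
use: trace(b^2 a) = trace(b)*trace(a b) - trace(a)   [square of b] = y*z - x
apply: trace(b a^-1 b) = trace(b^2)*trace(a) - trace(b^2 a)   [inverse elimination on a] = x*y^2 - y*z - x
apply: trace(b a b a) = trace(a b)*trace(a b) - trace(1)   [split at a repeated a] = z^2 - 2
use: trace(b a^-1 b a) = trace(b a b)*trace(a) - trace(b a b a)   [inverse elimination on a] = x*y*z - x^2 - z^2 + 2
use: trace(a^-1 b a^-1 b) = trace(b a^-1 b)*trace(a) - trace(b a^-1 b a)   [inverse elimination on a] = x^2*y^2 - 2*x*y*z + z^2 - 2
trace(a^-1 b^-1 a^-1 b) = trace(a^-1 b a^-1)*trace(b) - trace(a^-1 b a^-1 b)   [inverse elimination on b] = x*y*z - y^2 - z^2 + 2
use: trace(b^-1 a^-1 b^-1 a^-1) = trace(a^-1 b^-1 a^-1)*trace(b) - trace(a^-1 b^-1 a^-1 b)   [inverse elimination on b] = z^2 - 2
trace(b^-2 a^-1 b^-1 a^-1) = trace(b^-1 a^-1 b^-1 a^-1)*trace(b) - trace(b^-1 a^-1 b^-1 a^-1 b)   [inverse elimination on b] = y*z^2 - x*z - y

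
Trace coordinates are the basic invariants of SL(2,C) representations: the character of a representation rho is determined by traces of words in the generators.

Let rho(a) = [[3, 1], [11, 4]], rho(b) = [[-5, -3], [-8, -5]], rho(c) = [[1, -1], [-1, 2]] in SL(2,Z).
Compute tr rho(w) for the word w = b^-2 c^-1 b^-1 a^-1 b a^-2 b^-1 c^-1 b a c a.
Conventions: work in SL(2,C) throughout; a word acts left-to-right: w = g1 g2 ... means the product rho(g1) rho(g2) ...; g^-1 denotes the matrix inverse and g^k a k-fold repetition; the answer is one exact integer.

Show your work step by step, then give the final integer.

rho(b^-1) = [[-5, 3], [8, -5]]
... * rho(b^-1) = [[-5, 3], [8, -5]]  ->  [[49, -30], [-80, 49]]
... * rho(c^-1) = [[2, 1], [1, 1]]  ->  [[68, 19], [-111, -31]]
... * rho(b^-1) = [[-5, 3], [8, -5]]  ->  [[-188, 109], [307, -178]]
... * rho(a^-1) = [[4, -1], [-11, 3]]  ->  [[-1951, 515], [3186, -841]]
... * rho(b) = [[-5, -3], [-8, -5]]  ->  [[5635, 3278], [-9202, -5353]]
... * rho(a^-1) = [[4, -1], [-11, 3]]  ->  [[-13518, 4199], [22075, -6857]]
... * rho(a^-1) = [[4, -1], [-11, 3]]  ->  [[-100261, 26115], [163727, -42646]]
... * rho(b^-1) = [[-5, 3], [8, -5]]  ->  [[710225, -431358], [-1159803, 704411]]
... * rho(c^-1) = [[2, 1], [1, 1]]  ->  [[989092, 278867], [-1615195, -455392]]
... * rho(b) = [[-5, -3], [-8, -5]]  ->  [[-7176396, -4361611], [11719111, 7122545]]
... * rho(a) = [[3, 1], [11, 4]]  ->  [[-69506909, -24622840], [113505328, 40209291]]
... * rho(c) = [[1, -1], [-1, 2]]  ->  [[-44884069, 20261229], [73296037, -33086746]]
... * rho(a) = [[3, 1], [11, 4]]  ->  [[88221312, 36160847], [-144066095, -59050947]]
tr = 88221312 + -59050947 = 29170365

29170365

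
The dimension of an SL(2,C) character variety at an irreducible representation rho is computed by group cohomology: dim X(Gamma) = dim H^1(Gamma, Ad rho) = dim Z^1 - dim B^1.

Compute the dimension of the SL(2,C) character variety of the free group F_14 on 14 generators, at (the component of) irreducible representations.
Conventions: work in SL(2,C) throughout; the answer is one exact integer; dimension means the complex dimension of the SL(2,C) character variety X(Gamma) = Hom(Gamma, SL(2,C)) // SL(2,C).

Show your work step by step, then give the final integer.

39

Gamma = F_14 has 14 generators and no relators.
Z^1(Gamma, Ad rho) = (sl_2)^14: a cocycle is a free choice of one sl_2 vector per generator, so dim Z^1 = 3*14 = 42.
dim B^1 = 3: the coboundary map is injective because an irreducible image has centralizer 0 in sl_2.
Therefore dim X = 42 - 3 = 39.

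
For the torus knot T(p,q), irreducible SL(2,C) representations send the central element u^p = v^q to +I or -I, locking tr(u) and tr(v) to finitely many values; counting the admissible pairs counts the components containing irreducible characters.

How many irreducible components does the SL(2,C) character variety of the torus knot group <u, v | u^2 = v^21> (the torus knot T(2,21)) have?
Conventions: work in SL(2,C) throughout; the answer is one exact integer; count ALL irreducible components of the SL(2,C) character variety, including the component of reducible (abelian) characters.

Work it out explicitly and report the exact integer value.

11

For T(2,21): irreducibility forces the central element u^2 = v^21 to one of +I, -I.
So on each irreducible component the traces are pinned: tr(u) = 2*cos(pi*alpha/2) with 1 <= alpha <= 1, tr(v) = 2*cos(pi*beta/21) with 1 <= beta <= 20.
u^2 = (-1)^alpha I and v^21 = (-1)^beta I must agree, so alpha and beta have equal parity.
Enumerate parity-matched pairs: 1*10 odd-odd plus 0*10 even-even gives 10.
Total: 10 irreducible-character components + 1 reducible (abelian) component = 11.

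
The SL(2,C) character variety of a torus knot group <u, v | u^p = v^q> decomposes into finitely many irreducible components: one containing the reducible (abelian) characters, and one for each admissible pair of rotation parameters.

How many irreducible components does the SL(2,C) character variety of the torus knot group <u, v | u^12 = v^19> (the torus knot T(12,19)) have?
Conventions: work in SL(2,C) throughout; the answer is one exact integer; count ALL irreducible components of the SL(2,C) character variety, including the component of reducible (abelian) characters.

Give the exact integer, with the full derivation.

In the torus knot group T(12,19), u^12 = v^19 is central, so an irreducible representation sends it to +I or -I (Schur).
So on each irreducible component the traces are pinned: tr(u) = 2*cos(pi*alpha/12) with 1 <= alpha <= 11, tr(v) = 2*cos(pi*beta/19) with 1 <= beta <= 18.
u^12 = (-1)^alpha I and v^19 = (-1)^beta I must agree, so alpha and beta have equal parity.
Counting: 6 odd alphas x 9 odd betas + 5 even alphas x 9 even betas = 54 + 45 = 99.
components with irreducible characters: 99; plus the single component of reducible (abelian) characters: total 100.

100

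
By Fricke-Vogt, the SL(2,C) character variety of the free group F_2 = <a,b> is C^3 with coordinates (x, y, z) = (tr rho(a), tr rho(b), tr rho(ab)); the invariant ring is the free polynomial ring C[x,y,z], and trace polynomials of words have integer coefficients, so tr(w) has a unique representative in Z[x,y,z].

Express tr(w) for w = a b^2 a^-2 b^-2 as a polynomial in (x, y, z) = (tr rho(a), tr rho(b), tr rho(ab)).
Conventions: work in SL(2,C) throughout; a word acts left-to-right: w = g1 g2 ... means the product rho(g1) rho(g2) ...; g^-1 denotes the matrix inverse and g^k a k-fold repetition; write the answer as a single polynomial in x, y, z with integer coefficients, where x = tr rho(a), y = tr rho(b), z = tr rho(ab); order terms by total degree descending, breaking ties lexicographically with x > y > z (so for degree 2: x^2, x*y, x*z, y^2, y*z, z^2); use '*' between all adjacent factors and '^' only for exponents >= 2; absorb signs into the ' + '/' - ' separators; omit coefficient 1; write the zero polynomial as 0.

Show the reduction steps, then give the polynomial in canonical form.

-x^2*y^3*z + x^3*y^2 + x*y^4 + x*y^2*z^2 - 4*x*y^2 + x

tr(b^2 a) = tr(b) tr(a b) - tr(a)   [square of b] = y*z - x
tr(b^2) = tr(b) tr(b) - tr(1)   [square of b] = y^2 - 2
tr(a b^2 a) = tr(a) tr(b^2 a) - tr(b^2)   [square of a] = x*y*z - x^2 - y^2 + 2
tr(a b a b) = tr(a b) tr(a b) - tr(1)   [split at a repeated a] = z^2 - 2
tr(a b a) = tr(a) tr(b a) - tr(b)   [square of a] = x*z - y
tr(a b^2 a b) = tr(b) tr(a b a b) - tr(a b a)   [square of b] = y*z^2 - x*z - y
tr(b^-1 a b^2 a) = tr(a b^2 a) tr(b) - tr(a b^2 a b)   [inverse elimination on b] = x*y^2*z - x^2*y - y^3 - y*z^2 + x*z + 3*y
tr(a^-1 b^-1 a b^2) = tr(b^-1 a b^2) tr(a) - tr(b^-1 a b^2 a)   [inverse elimination on a] = -x*y^2*z + x^2*y + y^3 + y*z^2 - 3*y
tr(a b^2 a^-2 b^-1) = tr(a^-1 b^-1 a b^2) tr(a) - tr(a^-1 b^-1 a b^2 a)   [inverse elimination on a] = -x^2*y^2*z + x^3*y + x*y^3 + x*y*z^2 - 3*x*y - z
tr(b^2 a^-1) = tr(b^2) tr(a) - tr(b^2 a)   [inverse elimination on a] = x*y^2 - y*z - x
tr(a b^2 a^-2 b^-2) = tr(a b^2 a^-2 b^-1) tr(b) - tr(a b^2 a^-2)   [inverse elimination on b] = -x^2*y^3*z + x^3*y^2 + x*y^4 + x*y^2*z^2 - 4*x*y^2 + x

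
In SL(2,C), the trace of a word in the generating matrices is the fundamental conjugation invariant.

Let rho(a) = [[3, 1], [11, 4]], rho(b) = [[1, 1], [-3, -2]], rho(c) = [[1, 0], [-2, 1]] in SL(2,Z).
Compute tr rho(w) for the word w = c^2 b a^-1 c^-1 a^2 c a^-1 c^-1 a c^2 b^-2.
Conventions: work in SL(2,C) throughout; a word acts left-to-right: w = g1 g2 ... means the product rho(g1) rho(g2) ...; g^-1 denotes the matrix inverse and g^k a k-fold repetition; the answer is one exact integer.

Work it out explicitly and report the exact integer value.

rho(c) = [[1, 0], [-2, 1]]
... * rho(c) = [[1, 0], [-2, 1]]  ->  [[1, 0], [-4, 1]]
... * rho(b) = [[1, 1], [-3, -2]]  ->  [[1, 1], [-7, -6]]
... * rho(a^-1) = [[4, -1], [-11, 3]]  ->  [[-7, 2], [38, -11]]
... * rho(c^-1) = [[1, 0], [2, 1]]  ->  [[-3, 2], [16, -11]]
... * rho(a) = [[3, 1], [11, 4]]  ->  [[13, 5], [-73, -28]]
... * rho(a) = [[3, 1], [11, 4]]  ->  [[94, 33], [-527, -185]]
... * rho(c) = [[1, 0], [-2, 1]]  ->  [[28, 33], [-157, -185]]
... * rho(a^-1) = [[4, -1], [-11, 3]]  ->  [[-251, 71], [1407, -398]]
... * rho(c^-1) = [[1, 0], [2, 1]]  ->  [[-109, 71], [611, -398]]
... * rho(a) = [[3, 1], [11, 4]]  ->  [[454, 175], [-2545, -981]]
... * rho(c) = [[1, 0], [-2, 1]]  ->  [[104, 175], [-583, -981]]
... * rho(c) = [[1, 0], [-2, 1]]  ->  [[-246, 175], [1379, -981]]
... * rho(b^-1) = [[-2, -1], [3, 1]]  ->  [[1017, 421], [-5701, -2360]]
... * rho(b^-1) = [[-2, -1], [3, 1]]  ->  [[-771, -596], [4322, 3341]]
tr = -771 + 3341 = 2570

2570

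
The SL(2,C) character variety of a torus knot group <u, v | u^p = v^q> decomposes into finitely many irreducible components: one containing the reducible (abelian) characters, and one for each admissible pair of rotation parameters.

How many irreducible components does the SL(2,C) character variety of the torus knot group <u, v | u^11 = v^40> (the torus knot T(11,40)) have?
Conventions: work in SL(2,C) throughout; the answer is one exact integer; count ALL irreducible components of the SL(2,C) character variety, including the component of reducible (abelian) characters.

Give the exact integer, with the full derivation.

In the torus knot group T(11,40), u^11 = v^40 is central, so an irreducible representation sends it to +I or -I (Schur).
This locks tr(u) to 2*cos(pi*alpha/11), alpha in 1..10, and tr(v) to 2*cos(pi*beta/40), beta in 1..39, on each component of irreducible characters.
u^11 = (-1)^alpha I and v^40 = (-1)^beta I must agree, so alpha and beta have equal parity.
Enumerate parity-matched pairs: 5*20 odd-odd plus 5*19 even-even gives 195.
Total: 195 irreducible-character components + 1 reducible (abelian) component = 196.

196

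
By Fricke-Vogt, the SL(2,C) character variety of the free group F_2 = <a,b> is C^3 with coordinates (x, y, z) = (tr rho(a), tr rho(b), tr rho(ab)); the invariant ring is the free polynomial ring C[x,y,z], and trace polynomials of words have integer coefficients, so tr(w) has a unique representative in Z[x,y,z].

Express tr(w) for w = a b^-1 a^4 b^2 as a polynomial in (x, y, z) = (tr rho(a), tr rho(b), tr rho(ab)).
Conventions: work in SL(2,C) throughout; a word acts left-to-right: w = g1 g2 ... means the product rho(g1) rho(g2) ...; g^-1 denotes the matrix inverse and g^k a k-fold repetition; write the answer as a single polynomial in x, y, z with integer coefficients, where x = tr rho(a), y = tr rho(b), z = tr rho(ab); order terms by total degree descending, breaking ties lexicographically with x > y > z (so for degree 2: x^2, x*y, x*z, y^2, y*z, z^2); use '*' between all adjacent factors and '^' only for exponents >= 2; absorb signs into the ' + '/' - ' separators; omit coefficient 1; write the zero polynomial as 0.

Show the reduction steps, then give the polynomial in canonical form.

x^4*y^2*z - x^5*y - x^3*y^3 - x^3*y*z^2 + x^4*z - 2*x^2*y^2*z + 5*x^3*y + 2*x*y^3 + 2*x*y*z^2 - 3*x^2*z - 6*x*y + z

trace(b^2 a) = trace(b) * trace(a b) - trace(a)   [square of b] = y*z - x
trace(b^2) = trace(b) * trace(b) - trace(1)   [square of b] = y^2 - 2
and trace(a b^2 a) = trace(a) * trace(b^2 a) - trace(b^2)   [square of a] = x*y*z - x^2 - y^2 + 2
trace(b^2 a^3) = trace(a) * trace(a b^2 a) - trace(a b^2)   [square of a] = x^2*y*z - x^3 - x*y^2 - y*z + 3*x
trace(a b^2 a^3) = trace(a) * trace(b^2 a^3) - trace(b^2 a^2)   [square of a] = x^3*y*z - x^4 - x^2*y^2 - 2*x*y*z + 4*x^2 + y^2 - 2
trace(a^4 b^2 a) = trace(a) * trace(a b^2 a^3) - trace(a b^2 a^2)   [square of a] = x^4*y*z - x^5 - x^3*y^2 - 3*x^2*y*z + 5*x^3 + 2*x*y^2 + y*z - 5*x
trace(a b a b) = trace(b a) * trace(b a) - trace(1)   [split at a repeated b] = z^2 - 2
and trace(a b a) = trace(a) * trace(b a) - trace(b)   [square of a] = x*z - y
and trace(b^2 a b a) = trace(b) * trace(a b a b) - trace(a b a)   [square of b] = y*z^2 - x*z - y
next, trace(b^2 a b) = trace(b) * trace(a b^2) - trace(a b)   [square of b] = y^2*z - x*y - z
trace(a b^2 a b a) = trace(a) * trace(b^2 a b a) - trace(b^2 a b)   [square of a] = x*y*z^2 - x^2*z - y^2*z + z
trace(a^2 b^2 a b a) = trace(a) * trace(a b^2 a b a) - trace(a b^2 a b)   [square of a] = x^2*y*z^2 - x^3*z - x*y^2*z - y*z^2 + 2*x*z + y
and trace(a^4 b^2 a b) = trace(a) * trace(a^2 b^2 a b a) - trace(a^2 b^2 a b)   [square of a] = x^3*y*z^2 - x^4*z - x^2*y^2*z - 2*x*y*z^2 + 3*x^2*z + y^2*z + x*y - z
and trace(a b^-1 a^4 b^2) = trace(a^4 b^2 a) * trace(b) - trace(a^4 b^2 a b)   [inverse elimination on b] = x^4*y^2*z - x^5*y - x^3*y^3 - x^3*y*z^2 + x^4*z - 2*x^2*y^2*z + 5*x^3*y + 2*x*y^3 + 2*x*y*z^2 - 3*x^2*z - 6*x*y + z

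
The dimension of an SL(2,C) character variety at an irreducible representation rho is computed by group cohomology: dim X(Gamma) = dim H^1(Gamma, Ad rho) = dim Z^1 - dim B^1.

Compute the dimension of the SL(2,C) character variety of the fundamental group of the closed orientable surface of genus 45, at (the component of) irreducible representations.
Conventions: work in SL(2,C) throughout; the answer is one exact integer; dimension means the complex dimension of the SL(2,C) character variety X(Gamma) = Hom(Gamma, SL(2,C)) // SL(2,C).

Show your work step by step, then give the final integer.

264

The genus-45 surface group: 2g = 90 generators, one relator prod [a_i, b_i].
A cocycle assigns one sl_2 vector per generator subject to the relator condition d_2(z) = 0: dim of the unconstrained space is 3*2g = 270.
At an irreducible rho, H^2 = coker(d_2) vanishes (Poincare duality: H^2 is dual to H^0 = invariants = 0), so d_2 is surjective onto sl_2 and dim Z^1 = 270 - 3 = 267.
As always at irreducible rho, dim B^1 = 3.
dim H^1 = 267 - 3 = 264 = dim X.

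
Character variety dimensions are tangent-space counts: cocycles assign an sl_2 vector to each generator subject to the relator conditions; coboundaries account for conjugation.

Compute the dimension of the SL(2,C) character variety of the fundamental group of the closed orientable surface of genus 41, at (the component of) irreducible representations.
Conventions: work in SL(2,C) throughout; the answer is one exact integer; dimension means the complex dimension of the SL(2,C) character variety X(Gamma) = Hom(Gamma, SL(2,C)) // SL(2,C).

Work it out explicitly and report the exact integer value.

Gamma = pi_1(Sigma_41) = < a_1, b_1, ..., a_41, b_41 | prod [a_i, b_i] > has 2g = 82 generators and 1 relator.
A cocycle assigns one sl_2 vector per generator subject to the relator condition d_2(z) = 0: dim of the unconstrained space is 3*2g = 246.
H^2 = coker(d_2) is dual to H^0 = 0 at irreducible rho (Poincare duality), so d_2 is onto: dim Z^1 = 243.
As always at irreducible rho, dim B^1 = 3.
dim H^1 = 243 - 3 = 240 = dim X.

240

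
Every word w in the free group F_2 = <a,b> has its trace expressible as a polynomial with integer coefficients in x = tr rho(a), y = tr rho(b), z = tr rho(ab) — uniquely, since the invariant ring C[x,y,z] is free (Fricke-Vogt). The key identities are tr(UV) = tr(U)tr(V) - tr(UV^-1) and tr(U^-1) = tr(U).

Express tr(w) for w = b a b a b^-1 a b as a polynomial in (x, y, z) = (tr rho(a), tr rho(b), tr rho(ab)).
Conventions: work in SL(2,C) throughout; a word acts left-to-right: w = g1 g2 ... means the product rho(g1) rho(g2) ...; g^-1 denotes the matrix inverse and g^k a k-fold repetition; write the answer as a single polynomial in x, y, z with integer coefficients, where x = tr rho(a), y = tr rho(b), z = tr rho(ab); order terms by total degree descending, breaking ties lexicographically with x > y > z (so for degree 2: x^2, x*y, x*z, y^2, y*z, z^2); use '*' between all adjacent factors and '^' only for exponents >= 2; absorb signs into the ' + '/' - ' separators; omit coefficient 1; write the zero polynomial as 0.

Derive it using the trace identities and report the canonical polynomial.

reduce: trace(a b a b) = trace(a b) trace(a b) - trace(1)   [split at repeated a] = z^2 - 2
reduce: trace(a b a) = trace(a) trace(b a) - trace(b) = x*z - y
reduce: trace(b^2 a b a) = trace(b) trace(a b a b) - trace(a b a) = y*z^2 - x*z - y
so trace(a b^2) = trace(b) trace(a b) - trace(a) = y*z - x
trace(b^2 a b) = trace(b) trace(a b^2) - trace(a b) = y^2*z - x*y - z
trace(a b^2 a b a) = trace(a) trace(b^2 a b a) - trace(b^2 a b) = x*y*z^2 - x^2*z - y^2*z + z
trace(a b a b a b) = trace(a b) trace(a b a b) - trace(a^-1 b^-1)   [split at repeated a] = z^3 - 3*z
trace(a b a b a) = trace(a) trace(b a b a) - trace(b a b) = x*z^2 - y*z - x
trace(a b^2 a b a b) = trace(b) trace(a b a b a b) - trace(a b a b a) = y*z^3 - x*z^2 - 2*y*z + x
trace(b a b a b^-1 a b) = trace(a b^2 a b a) trace(b) - trace(a b^2 a b a b) = x*y^2*z^2 - x^2*y*z - y^3*z - y*z^3 + x*z^2 + 3*y*z - x

x*y^2*z^2 - x^2*y*z - y^3*z - y*z^3 + x*z^2 + 3*y*z - x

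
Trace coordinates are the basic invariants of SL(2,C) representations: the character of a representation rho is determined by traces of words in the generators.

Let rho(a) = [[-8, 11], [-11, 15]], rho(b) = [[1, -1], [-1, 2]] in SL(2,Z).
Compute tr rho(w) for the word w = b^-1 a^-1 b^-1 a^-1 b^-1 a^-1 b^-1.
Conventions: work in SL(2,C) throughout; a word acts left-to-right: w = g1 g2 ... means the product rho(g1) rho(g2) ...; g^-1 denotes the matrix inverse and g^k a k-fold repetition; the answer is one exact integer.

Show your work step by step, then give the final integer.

28431

rho(b^-1) = [[2, 1], [1, 1]]
... * rho(a^-1) = [[15, -11], [11, -8]]  ->  [[41, -30], [26, -19]]
... * rho(b^-1) = [[2, 1], [1, 1]]  ->  [[52, 11], [33, 7]]
... * rho(a^-1) = [[15, -11], [11, -8]]  ->  [[901, -660], [572, -419]]
... * rho(b^-1) = [[2, 1], [1, 1]]  ->  [[1142, 241], [725, 153]]
... * rho(a^-1) = [[15, -11], [11, -8]]  ->  [[19781, -14490], [12558, -9199]]
... * rho(b^-1) = [[2, 1], [1, 1]]  ->  [[25072, 5291], [15917, 3359]]
tr = 25072 + 3359 = 28431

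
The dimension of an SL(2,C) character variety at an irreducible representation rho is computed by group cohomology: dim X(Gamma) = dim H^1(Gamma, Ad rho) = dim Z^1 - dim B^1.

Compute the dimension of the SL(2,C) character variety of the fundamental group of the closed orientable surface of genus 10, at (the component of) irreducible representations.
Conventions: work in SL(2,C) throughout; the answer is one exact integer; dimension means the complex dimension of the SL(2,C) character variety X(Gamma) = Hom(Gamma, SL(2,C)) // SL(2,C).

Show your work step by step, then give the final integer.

54

pi_1 of the closed genus-10 surface has 20 generators bound by the single product-of-commutators relator.
Before the relator condition, cocycle space has dim 3*20 = 60.
At an irreducible rho, H^2 = coker(d_2) vanishes (Poincare duality: H^2 is dual to H^0 = invariants = 0), so d_2 is surjective onto sl_2 and dim Z^1 = 60 - 3 = 57.
Coboundaries contribute dim B^1 = 3 (injective at irreducible rho).
dim H^1 = 57 - 3 = 54 = dim X.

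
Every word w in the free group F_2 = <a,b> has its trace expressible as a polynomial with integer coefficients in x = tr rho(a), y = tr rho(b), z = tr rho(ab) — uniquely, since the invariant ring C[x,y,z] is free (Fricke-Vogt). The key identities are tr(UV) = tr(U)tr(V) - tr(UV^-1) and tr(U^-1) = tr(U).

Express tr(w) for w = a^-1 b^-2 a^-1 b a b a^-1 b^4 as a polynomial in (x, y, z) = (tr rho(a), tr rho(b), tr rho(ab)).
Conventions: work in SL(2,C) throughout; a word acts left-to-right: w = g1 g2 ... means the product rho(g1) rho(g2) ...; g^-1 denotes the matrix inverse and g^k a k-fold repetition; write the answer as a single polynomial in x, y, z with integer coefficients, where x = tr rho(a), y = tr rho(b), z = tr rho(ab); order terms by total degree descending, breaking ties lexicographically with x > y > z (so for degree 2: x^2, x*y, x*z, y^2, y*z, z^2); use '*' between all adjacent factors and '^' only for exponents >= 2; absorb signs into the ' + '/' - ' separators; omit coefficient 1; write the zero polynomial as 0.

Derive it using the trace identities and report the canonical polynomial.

so trace(b a b) = trace(b)*trace(a b) - trace(a) = y*z - x
reduce: trace(b^2 a b) = trace(b)*trace(b a b) - trace(b a) = y^2*z - x*y - z
so trace(b^3 a b) = trace(b)*trace(b^2 a b) - trace(b^2 a) = y^3*z - x*y^2 - 2*y*z + x
so trace(a b a b) = trace(a b)*trace(a b) - trace(1) = z^2 - 2
so trace(a b a) = trace(a)*trace(b a) - trace(b) = x*z - y
reduce: trace(b a b a b) = trace(b)*trace(a b a b) - trace(a b a) = y*z^2 - x*z - y
trace(b^3 a b a) = trace(b)*trace(b a b a b) - trace(b a b a) = y^2*z^2 - x*y*z - y^2 - z^2 + 2
so trace(b a b a^-1 b^2) = trace(b^3 a b)*trace(a) - trace(b^3 a b a) = x*y^3*z - x^2*y^2 - y^2*z^2 - x*y*z + x^2 + y^2 + z^2 - 2
trace(a b a b a b) = trace(a b a b)*trace(a b) - trace(b a) = z^3 - 3*z
trace(a b a b a) = trace(a)*trace(b a b a) - trace(b a b) = x*z^2 - y*z - x
reduce: trace(b^2 a b a b a) = trace(b)*trace(a b a b a b) - trace(a b a b a) = y*z^3 - x*z^2 - 2*y*z + x
reduce: trace(b a b a^-1 b^2 a) = trace(b^2 a b a b)*trace(a) - trace(b^2 a b a b a) = x*y^2*z^2 - x^2*y*z - y*z^3 - x*y^2 + 2*y*z + x
reduce: trace(a^-1 b a b a^-1 b^2) = trace(b a b a^-1 b^2)*trace(a) - trace(b a b a^-1 b^2 a) = x^2*y^3*z - x^3*y^2 - 2*x*y^2*z^2 + y*z^3 + x^3 + 2*x*y^2 + x*z^2 - 2*y*z - 3*x
so trace(a b^5) = trace(b)*trace(b a b^3) - trace(b a b^2) = y^4*z - x*y^3 - 3*y^2*z + 2*x*y + z
trace(b^5 a b) = trace(b)*trace(a b^5) - trace(a b^4) = y^5*z - x*y^4 - 4*y^3*z + 3*x*y^2 + 3*y*z - x
so trace(a b a b^4) = trace(b)*trace(b a b a b^2) - trace(b a b a b) = y^3*z^2 - x*y^2*z - y^3 - 2*y*z^2 + x*z + 3*y
trace(b^5 a b a) = trace(b)*trace(a b a b^4) - trace(a b a b^3) = y^4*z^2 - x*y^3*z - y^4 - 3*y^2*z^2 + 2*x*y*z + 4*y^2 + z^2 - 2
reduce: trace(b a b a^-1 b^4) = trace(b^5 a b)*trace(a) - trace(b^5 a b a) = x*y^5*z - x^2*y^4 - y^4*z^2 - 3*x*y^3*z + 3*x^2*y^2 + y^4 + 3*y^2*z^2 + x*y*z - x^2 - 4*y^2 - z^2 + 2
so trace(a^2) = trace(a)*trace(a) - trace(1) = x^2 - 2
so trace(b a^2 b) = trace(b)*trace(a^2 b) - trace(a^2) = x*y*z - x^2 - y^2 + 2
trace(b a^2 b^2) = trace(b)*trace(b a^2 b) - trace(b a^2) = x*y^2*z - x^2*y - y^3 - x*z + 3*y
so trace(b a^2 b^3) = trace(b)*trace(b a^2 b^2) - trace(b a^2 b) = x*y^3*z - x^2*y^2 - y^4 - 2*x*y*z + x^2 + 4*y^2 - 2
reduce: trace(a b^5 a) = trace(b)*trace(b a^2 b^3) - trace(b a^2 b^2) = x*y^4*z - x^2*y^3 - y^5 - 3*x*y^2*z + 2*x^2*y + 5*y^3 + x*z - 5*y
so trace(b^4 a b^2 a b) = trace(b)*trace(a b^5 a b) - trace(a b^5 a) = y^5*z^2 - 2*x*y^4*z + x^2*y^3 - 3*y^3*z^2 + 5*x*y^2*z - 2*x^2*y - y^3 + y*z^2 - x*z + 3*y
so trace(b^2 a b a b a b) = trace(b)*trace(a b a b a b^2) - trace(a b a b a b) = y^2*z^3 - x*y*z^2 - 2*y^2*z - z^3 + x*y + 3*z
trace(a b a b^4 a b) = trace(b)*trace(b^2 a b a b a b) - trace(b^2 a b a b a) = y^3*z^3 - x*y^2*z^2 - 2*y^3*z - 2*y*z^3 + x*y^2 + x*z^2 + 5*y*z - x
so trace(a^2 b a) = trace(a)*trace(b a^2) - trace(b a) = x^2*z - x*y - z
reduce: trace(a^2 b a b^2) = trace(b)*trace(a^2 b a b) - trace(a^2 b a) = x*y*z^2 - x^2*z - y^2*z + z
so trace(a^2 b a b^3) = trace(b)*trace(a^2 b a b^2) - trace(a^2 b a b) = x*y^2*z^2 - x^2*y*z - y^3*z - x*z^2 + 2*y*z + x
trace(a b a b^4 a) = trace(b)*trace(a^2 b a b^3) - trace(a^2 b a b^2) = x*y^3*z^2 - x^2*y^2*z - y^4*z - 2*x*y*z^2 + x^2*z + 3*y^2*z + x*y - z
reduce: trace(b^4 a b^2 a b a) = trace(b)*trace(a b a b^4 a b) - trace(a b a b^4 a) = y^4*z^3 - 2*x*y^3*z^2 + x^2*y^2*z - y^4*z - 2*y^2*z^3 + x*y^3 + 3*x*y*z^2 - x^2*z + 2*y^2*z - 2*x*y + z
so trace(b a b a^-1 b^4 a b) = trace(b^4 a b^2 a b)*trace(a) - trace(b^4 a b^2 a b a) = x*y^5*z^2 - 2*x^2*y^4*z - y^4*z^3 + x^3*y^3 - x*y^3*z^2 + 4*x^2*y^2*z + y^4*z + 2*y^2*z^3 - 2*x^3*y - 2*x*y^3 - 2*x*y*z^2 - 2*y^2*z + 5*x*y - z
trace(b^4 a b a b a b) = trace(b)*trace(b a b a b a b^3) - trace(b a b a b a b^2) = y^4*z^3 - x*y^3*z^2 - 2*y^4*z - 3*y^2*z^3 + x*y^3 + 2*x*y*z^2 + 7*y^2*z + z^3 - 2*x*y - 3*z
trace(a b a b a b a b) = trace(a b)*trace(a b a b a b) - trace(a^-1 b^-1 a^-1 b^-1) = z^4 - 4*z^2 + 2
trace(a b a b a b a) = trace(a)*trace(b a b a b a) - trace(b a b a b) = x*z^3 - y*z^2 - 2*x*z + y
trace(b a b a b a b a b) = trace(b)*trace(a b a b a b a b) - trace(a b a b a b a) = y*z^4 - x*z^3 - 3*y*z^2 + 2*x*z + y
trace(b a b a b a b a b^2) = trace(b)*trace(b a b a b a b a b) - trace(b a b a b a b a) = y^2*z^4 - x*y*z^3 - 3*y^2*z^2 - z^4 + 2*x*y*z + y^2 + 4*z^2 - 2
reduce: trace(b^4 a b a b a b a) = trace(b)*trace(b a b a b a b a b^2) - trace(b a b a b a b a b) = y^3*z^4 - x*y^2*z^3 - 3*y^3*z^2 - 2*y*z^4 + 2*x*y^2*z + x*z^3 + y^3 + 7*y*z^2 - 2*x*z - 3*y
so trace(b a b a^-1 b^4 a b a) = trace(b^4 a b a b a b)*trace(a) - trace(b^4 a b a b a b a) = x*y^4*z^3 - x^2*y^3*z^2 - y^3*z^4 - 2*x*y^4*z - 2*x*y^2*z^3 + x^2*y^3 + 2*x^2*y*z^2 + 3*y^3*z^2 + 2*y*z^4 + 5*x*y^2*z - 2*x^2*y - y^3 - 7*y*z^2 - x*z + 3*y
trace(a^-1 b a b a^-1 b^4 a b) = trace(b a b a^-1 b^4 a b)*trace(a) - trace(b a b a^-1 b^4 a b a) = x^2*y^5*z^2 - 2*x^3*y^4*z - 2*x*y^4*z^3 + x^4*y^3 + y^3*z^4 + 4*x^3*y^2*z + 3*x*y^4*z + 4*x*y^2*z^3 - 2*x^4*y - 3*x^2*y^3 - 4*x^2*y*z^2 - 3*y^3*z^2 - 2*y*z^4 - 7*x*y^2*z + 7*x^2*y + y^3 + 7*y*z^2 - 3*y
trace(a^-1 b a b a^-1 b^4 a b^-1) = trace(a^-1 b a b a^-1 b^4 a)*trace(b) - trace(a^-1 b a b a^-1 b^4 a b) = -x^2*y^5*z^2 + 2*x^3*y^4*z + x*y^6*z + 2*x*y^4*z^3 - x^4*y^3 - x^2*y^5 - y^5*z^2 - y^3*z^4 - 4*x^3*y^2*z - 6*x*y^4*z - 4*x*y^2*z^3 + 2*x^4*y + 6*x^2*y^3 + 4*x^2*y*z^2 + y^5 + 6*y^3*z^2 + 2*y*z^4 + 8*x*y^2*z - 8*x^2*y - 5*y^3 - 8*y*z^2 + 5*y
trace(b^-2 a^-1 b a b a^-1 b^4 a) = trace(a^-1 b a b a^-1 b^4 a b^-1)*trace(b) - trace(a^-1 b a b a^-1 b^4 a) = -x^2*y^6*z^2 + 2*x^3*y^5*z + x*y^7*z + 2*x*y^5*z^3 - x^4*y^4 - x^2*y^6 - y^6*z^2 - y^4*z^4 - 4*x^3*y^3*z - 7*x*y^5*z - 4*x*y^3*z^3 + 2*x^4*y^2 + 7*x^2*y^4 + 4*x^2*y^2*z^2 + y^6 + 7*y^4*z^2 + 2*y^2*z^4 + 11*x*y^3*z - 11*x^2*y^2 - 6*y^4 - 11*y^2*z^2 - x*y*z + x^2 + 9*y^2 + z^2 - 2
so trace(a^-1 b^-2 a^-1 b a b a^-1 b^4) = trace(b^-2 a^-1 b a b a^-1 b^4)*trace(a) - trace(b^-2 a^-1 b a b a^-1 b^4 a) = x^2*y^6*z^2 - 2*x^3*y^5*z - x*y^7*z - 2*x*y^5*z^3 + x^4*y^4 + x^2*y^6 + y^6*z^2 + y^4*z^4 + 5*x^3*y^3*z + 7*x*y^5*z + 4*x*y^3*z^3 - 3*x^4*y^2 - 7*x^2*y^4 - 6*x^2*y^2*z^2 - y^6 - 7*y^4*z^2 - 2*y^2*z^4 - 11*x*y^3*z + x*y*z^3 + x^4 + 13*x^2*y^2 + x^2*z^2 + 6*y^4 + 11*y^2*z^2 - x*y*z - 4*x^2 - 9*y^2 - z^2 + 2

x^2*y^6*z^2 - 2*x^3*y^5*z - x*y^7*z - 2*x*y^5*z^3 + x^4*y^4 + x^2*y^6 + y^6*z^2 + y^4*z^4 + 5*x^3*y^3*z + 7*x*y^5*z + 4*x*y^3*z^3 - 3*x^4*y^2 - 7*x^2*y^4 - 6*x^2*y^2*z^2 - y^6 - 7*y^4*z^2 - 2*y^2*z^4 - 11*x*y^3*z + x*y*z^3 + x^4 + 13*x^2*y^2 + x^2*z^2 + 6*y^4 + 11*y^2*z^2 - x*y*z - 4*x^2 - 9*y^2 - z^2 + 2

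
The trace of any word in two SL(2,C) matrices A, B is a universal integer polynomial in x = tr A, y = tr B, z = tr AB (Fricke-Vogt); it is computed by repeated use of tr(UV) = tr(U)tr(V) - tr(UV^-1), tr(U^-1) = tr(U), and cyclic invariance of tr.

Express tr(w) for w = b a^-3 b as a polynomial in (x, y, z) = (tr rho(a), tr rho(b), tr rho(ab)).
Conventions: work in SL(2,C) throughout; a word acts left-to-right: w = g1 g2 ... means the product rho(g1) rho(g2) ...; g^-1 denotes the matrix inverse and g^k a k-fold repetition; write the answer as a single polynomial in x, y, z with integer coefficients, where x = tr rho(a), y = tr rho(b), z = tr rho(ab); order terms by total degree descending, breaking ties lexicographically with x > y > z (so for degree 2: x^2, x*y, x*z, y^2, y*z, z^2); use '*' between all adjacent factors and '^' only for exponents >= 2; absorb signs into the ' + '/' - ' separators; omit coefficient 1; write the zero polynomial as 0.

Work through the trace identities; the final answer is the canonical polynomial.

x^3*y^2 - x^2*y*z - x^3 - 2*x*y^2 + y*z + 3*x

tr(b^2) = tr(b)*tr(b) - tr(1)  (reduce the b square) = y^2 - 2
tr(b^2 a) = tr(b)*tr(a b) - tr(a)  (reduce the b square) = y*z - x
and tr(b^2 a^-1) = tr(b^2)*tr(a) - tr(b^2 a)  (eliminate a^-1) = x*y^2 - y*z - x
next, tr(b^2 a^-2) = tr(b^2 a^-1)*tr(a) - tr(b^2)  (eliminate a^-1) = x^2*y^2 - x*y*z - x^2 - y^2 + 2
next, tr(b a^-3 b) = tr(b^2 a^-2)*tr(a) - tr(b^2 a^-1)  (eliminate a^-1) = x^3*y^2 - x^2*y*z - x^3 - 2*x*y^2 + y*z + 3*x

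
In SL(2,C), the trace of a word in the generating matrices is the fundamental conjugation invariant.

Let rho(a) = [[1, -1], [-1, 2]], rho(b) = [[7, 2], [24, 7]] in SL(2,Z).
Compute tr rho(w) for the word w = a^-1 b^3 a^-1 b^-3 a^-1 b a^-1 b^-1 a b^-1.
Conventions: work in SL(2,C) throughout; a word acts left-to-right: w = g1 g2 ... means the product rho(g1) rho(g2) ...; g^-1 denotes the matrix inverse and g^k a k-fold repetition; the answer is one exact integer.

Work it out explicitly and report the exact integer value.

rho(a^-1) = [[2, 1], [1, 1]]
... * rho(b) = [[7, 2], [24, 7]]  ->  [[38, 11], [31, 9]]
... * rho(b) = [[7, 2], [24, 7]]  ->  [[530, 153], [433, 125]]
... * rho(b) = [[7, 2], [24, 7]]  ->  [[7382, 2131], [6031, 1741]]
... * rho(a^-1) = [[2, 1], [1, 1]]  ->  [[16895, 9513], [13803, 7772]]
... * rho(b^-1) = [[7, -2], [-24, 7]]  ->  [[-110047, 32801], [-89907, 26798]]
... * rho(b^-1) = [[7, -2], [-24, 7]]  ->  [[-1557553, 449701], [-1272501, 367400]]
... * rho(b^-1) = [[7, -2], [-24, 7]]  ->  [[-21695695, 6263013], [-17725107, 5116802]]
... * rho(a^-1) = [[2, 1], [1, 1]]  ->  [[-37128377, -15432682], [-30333412, -12608305]]
... * rho(b) = [[7, 2], [24, 7]]  ->  [[-630283007, -182285528], [-514933204, -148924959]]
... * rho(a^-1) = [[2, 1], [1, 1]]  ->  [[-1442851542, -812568535], [-1178791367, -663858163]]
... * rho(b^-1) = [[7, -2], [-24, 7]]  ->  [[9401684046, -2802276661], [7681056343, -2289424407]]
... * rho(a) = [[1, -1], [-1, 2]]  ->  [[12203960707, -15006237368], [9970480750, -12259905157]]
... * rho(b^-1) = [[7, -2], [-24, 7]]  ->  [[445577421781, -129451582990], [364031089018, -105760297599]]
tr = 445577421781 + -105760297599 = 339817124182

339817124182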